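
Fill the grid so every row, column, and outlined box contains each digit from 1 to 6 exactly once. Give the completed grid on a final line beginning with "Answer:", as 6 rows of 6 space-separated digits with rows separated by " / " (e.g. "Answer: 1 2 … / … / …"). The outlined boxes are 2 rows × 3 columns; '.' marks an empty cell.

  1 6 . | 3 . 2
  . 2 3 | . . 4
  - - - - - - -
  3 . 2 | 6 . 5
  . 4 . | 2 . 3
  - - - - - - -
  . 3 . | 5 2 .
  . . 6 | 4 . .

Step 1. [r2c1∈{5}] r2c1 has the single candidate 5, so r2c1=5.
Step 2. [r4c5∈{1}] r4c5 is down to just 1. So r4c5=1.
Step 3. [r5c3∈{1,4}] r5c3 is the only open cell in col 3 admitting 1. So r5c3=1.
Step 4. [r6c5∈{3}] r6c5's peers cover all but 3 ⇒ r6c5=3.
Step 5. [r2c5∈{6}] r2c5 is down to just 6 ⇒ r2c5=6.
Step 6. [r3c5∈{4}] r3c5 is down to just 4 ⇒ r3c5=4.
Step 7. [r2c4∈{1}] nothing but 1 survives at r2c4. So r2c4=1.
Step 8. [r4c1∈{6}] r4c1 is down to just 6. So r4c1=6.
Step 9. [r6c1∈{2}] r6c1 is down to just 2. So r6c1=2.
Step 10. [r1c5∈{5}] r1c5's peers cover all but 5. So r1c5=5.
Step 11. [r1c3∈{4}] nothing but 4 survives at r1c3, so r1c3=4.
Step 12. [r4c3∈{5}] nothing but 5 survives at r4c3, so r4c3=5.
Step 13. [r5c1∈{4}] r5c1 is down to just 4, so r5c1=4.
Step 14. [r5c6∈{6}] r5c6 has the single candidate 6 ⇒ r5c6=6.
Step 15. [r3c2∈{1}] r3c2's peers cover all but 1. So r3c2=1.
Step 16. [r6c6∈{1}] only 1 remains possible at r6c6, so r6c6=1.
Step 17. [r6c2∈{5}] r6c2 has the single candidate 5. So r6c2=5.

Answer: 1 6 4 3 5 2 / 5 2 3 1 6 4 / 3 1 2 6 4 5 / 6 4 5 2 1 3 / 4 3 1 5 2 6 / 2 5 6 4 3 1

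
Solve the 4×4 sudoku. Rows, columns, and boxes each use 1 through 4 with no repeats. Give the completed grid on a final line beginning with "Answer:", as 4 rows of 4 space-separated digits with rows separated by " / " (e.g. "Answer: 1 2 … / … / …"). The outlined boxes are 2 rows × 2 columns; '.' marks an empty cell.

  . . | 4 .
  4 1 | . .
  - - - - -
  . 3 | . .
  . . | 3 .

Step 1. [r3c3∈{1,2}] r3c3 is the only open cell in col 3 admitting 1 ⇒ r3c3=1.
Step 2. [r3c1∈{2}] r3c1 is down to just 2 ⇒ r3c1=2.
Step 3. [r4c4∈{2,4}] row 4 places 2 nowhere but r4c4, so r4c4=2.
Step 4. [r1c4∈{1,3}] in row 1, 1 fits only at r1c4, so r1c4=1.
Step 5. [r2c4∈{3}] only 3 remains possible at r2c4. So r2c4=3.
Step 6. [r3c4∈{4}] only 4 remains possible at r3c4, so r3c4=4.
Step 7. [r4c2∈{4}] r4c2 has the single candidate 4, so r4c2=4.
Step 8. [r1c1∈{3}] r1c1 is down to just 3. So r1c1=3.
Step 9. [r4c1∈{1}] r4c1's peers cover all but 1. So r4c1=1.
Step 10. [r1c2∈{2}] r1c2 has the single candidate 2. So r1c2=2.
Step 11. [r2c3∈{2}] r2c3's peers cover all but 2. So r2c3=2.

Answer: 3 2 4 1 / 4 1 2 3 / 2 3 1 4 / 1 4 3 2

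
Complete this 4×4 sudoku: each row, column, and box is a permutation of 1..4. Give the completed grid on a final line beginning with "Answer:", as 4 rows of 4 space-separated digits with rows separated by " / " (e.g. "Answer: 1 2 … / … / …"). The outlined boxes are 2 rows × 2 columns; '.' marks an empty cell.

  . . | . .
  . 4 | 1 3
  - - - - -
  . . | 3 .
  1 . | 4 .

Step 1. [r3c2∈{2}] r3c2's peers cover all but 2. So r3c2=2.
Step 2. [r1c3∈{2}] r1c3 has the single candidate 2, so r1c3=2.
Step 3. [r4c2∈{3}] nothing but 3 survives at r4c2 ⇒ r4c2=3.
Step 4. [r1c4∈{4}] r1c4 is down to just 4 ⇒ r1c4=4.
Step 5. [r1c2∈{1}] only 1 remains possible at r1c2, so r1c2=1.
Step 6. [r3c1∈{4}] r3c1 has the single candidate 4, so r3c1=4.
Step 7. [r3c4∈{1}] only 1 remains possible at r3c4 ⇒ r3c4=1.
Step 8. [r4c4∈{2}] only 2 remains possible at r4c4 ⇒ r4c4=2.
Step 9. [r2c1∈{2}] only 2 remains possible at r2c1. So r2c1=2.
Step 10. [r1c1∈{3}] r1c1 has the single candidate 3 ⇒ r1c1=3.

Answer: 3 1 2 4 / 2 4 1 3 / 4 2 3 1 / 1 3 4 2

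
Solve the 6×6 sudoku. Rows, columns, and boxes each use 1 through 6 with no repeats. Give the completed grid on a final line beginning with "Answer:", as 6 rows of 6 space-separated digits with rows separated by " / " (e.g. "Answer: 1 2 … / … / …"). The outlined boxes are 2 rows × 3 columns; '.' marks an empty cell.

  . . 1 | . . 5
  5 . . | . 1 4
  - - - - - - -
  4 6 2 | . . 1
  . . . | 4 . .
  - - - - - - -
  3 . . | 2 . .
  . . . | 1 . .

Step 1. [r5c6∈{6}] r5c6 is down to just 6 ⇒ r5c6=6.
Step 2. [r1c5∈{2,3,6}] in box 2, 2 fits only at r1c5, so r1c5=2.
Step 3. [r1c2∈{3,4}] across row 1, 4 lands solely at r1c2, so r1c2=4.
Step 4. [r1c1∈{6}] nothing but 6 survives at r1c1, so r1c1=6.
Step 5. [r3c4∈{3,5}] col 4 places 5 nowhere but r3c4 ⇒ r3c4=5.
Step 6. [r3c5∈{3}] nothing but 3 survives at r3c5 ⇒ r3c5=3.
Step 7. [r2c3∈{3}] nothing but 3 survives at r2c3, so r2c3=3.
Step 8. [r4c3∈{5}] only 5 remains possible at r4c3 ⇒ r4c3=5.
Step 9. [r5c3∈{4}] nothing but 4 survives at r5c3 ⇒ r5c3=4.
Step 10. [r5c2∈{1,5}] 1 has one home in row 5: r5c2, so r5c2=1.
Step 11. [r6c2∈{2,5}] r6c2 is the only open cell in col 2 admitting 5, so r6c2=5.
Step 12. [r6c1∈{2}] only 2 remains possible at r6c1 ⇒ r6c1=2.
Step 13. [r2c4∈{6}] r2c4 has the single candidate 6. So r2c4=6.
Step 14. [r4c2∈{3}] r4c2's peers cover all but 3 ⇒ r4c2=3.
Step 15. [r2c2∈{2}] only 2 remains possible at r2c2 ⇒ r2c2=2.
Step 16. [r1c4∈{3}] r1c4 has the single candidate 3 ⇒ r1c4=3.
Step 17. [r4c1∈{1}] r4c1 is down to just 1, so r4c1=1.
Step 18. [r4c5∈{6}] r4c5's peers cover all but 6. So r4c5=6.
Step 19. [r6c3∈{6}] r6c3 is down to just 6. So r6c3=6.
Step 20. [r5c5∈{5}] r5c5's peers cover all but 5, so r5c5=5.
Step 21. [r4c6∈{2}] r4c6 is down to just 2, so r4c6=2.
Step 22. [r6c5∈{4}] r6c5 has the single candidate 4 ⇒ r6c5=4.
Step 23. [r6c6∈{3}] nothing but 3 survives at r6c6 ⇒ r6c6=3.

Answer: 6 4 1 3 2 5 / 5 2 3 6 1 4 / 4 6 2 5 3 1 / 1 3 5 4 6 2 / 3 1 4 2 5 6 / 2 5 6 1 4 3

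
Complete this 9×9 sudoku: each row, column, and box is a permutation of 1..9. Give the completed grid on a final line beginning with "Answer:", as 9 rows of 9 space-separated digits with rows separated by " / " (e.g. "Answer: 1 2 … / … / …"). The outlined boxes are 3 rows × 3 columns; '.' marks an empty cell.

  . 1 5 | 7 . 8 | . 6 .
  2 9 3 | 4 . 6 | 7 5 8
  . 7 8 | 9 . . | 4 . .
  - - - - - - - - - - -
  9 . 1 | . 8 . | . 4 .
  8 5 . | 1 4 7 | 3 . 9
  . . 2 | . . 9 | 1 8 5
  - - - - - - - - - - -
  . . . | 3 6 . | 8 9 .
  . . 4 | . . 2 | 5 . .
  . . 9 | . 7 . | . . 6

Step 1. [r6c1∈{3,4,6,7}] r6c1 is the only open cell in row 6 admitting 7 ⇒ r6c1=7.
Step 2. [r9c7∈{2}] r9c7 has the single candidate 2 ⇒ r9c7=2.
Step 3. [r3c5∈{1,2,3,5}] 5 has one home in col 5: r3c5. So r3c5=5.
Step 4. [r8c8∈{1,3,7}] 7 has one home in col 8: r8c8, so r8c8=7.
Step 5. [r6c5∈{3}] nothing but 3 survives at r6c5, so r6c5=3.
Step 6. [r1c9∈{2,3}] r1c9 is the only open cell in row 1 admitting 3. So r1c9=3.
Step 7. [r8c9∈{1}] only 1 remains possible at r8c9. So r8c9=1.
Step 8. [r9c6∈{1,4,5}] row 9 places 4 nowhere but r9c6. So r9c6=4.
Step 9. [r7c6∈{1,5}] box 8 places 1 nowhere but r7c6. So r7c6=1.
Step 10. [r9c4∈{5,8}] box 8 places 5 nowhere but r9c4 ⇒ r9c4=5.
Step 11. [r4c2∈{3,6}] r4c2 is the only open cell in row 4 admitting 3. So r4c2=3.
Step 12. [r3c9∈{2}] r3c9's peers cover all but 2, so r3c9=2.
Step 13. [r6c4∈{6}] r6c4 is down to just 6 ⇒ r6c4=6.
Step 14. [r8c1∈{3,6}] in row 8, 3 fits only at r8c1, so r8c1=3.
Step 15. [r8c4∈{8}] r8c4 has the single candidate 8 ⇒ r8c4=8.
Step 16. [r3c8∈{1}] only 1 remains possible at r3c8 ⇒ r3c8=1.
Step 17. [r4c9∈{7}] only 7 remains possible at r4c9. So r4c9=7.
Step 18. [r7c9∈{4}] nothing but 4 survives at r7c9. So r7c9=4.
Step 19. [r8c2∈{6}] r8c2 is down to just 6, so r8c2=6.
Step 20. [r7c3∈{7}] r7c3 has the single candidate 7. So r7c3=7.
Step 21. [r1c1∈{4}] r1c1's peers cover all but 4. So r1c1=4.
Step 22. [r7c2∈{2}] r7c2 is down to just 2 ⇒ r7c2=2.
Step 23. [r5c3∈{6}] r5c3's peers cover all but 6, so r5c3=6.
Step 24. [r9c8∈{3}] nothing but 3 survives at r9c8 ⇒ r9c8=3.
Step 25. [r9c1∈{1}] only 1 remains possible at r9c1. So r9c1=1.
Step 26. [r1c5∈{2}] r1c5 is down to just 2 ⇒ r1c5=2.
Step 27. [r6c2∈{4}] r6c2 is down to just 4 ⇒ r6c2=4.
Step 28. [r4c7∈{6}] r4c7 has the single candidate 6, so r4c7=6.
Step 29. [r4c6∈{5}] r4c6's peers cover all but 5 ⇒ r4c6=5.
Step 30. [r2c5∈{1}] nothing but 1 survives at r2c5. So r2c5=1.
Step 31. [r3c1∈{6}] r3c1's peers cover all but 6. So r3c1=6.
Step 32. [r9c2∈{8}] r9c2 has the single candidate 8. So r9c2=8.
Step 33. [r1c7∈{9}] r1c7 has the single candidate 9. So r1c7=9.
Step 34. [r7c1∈{5}] only 5 remains possible at r7c1 ⇒ r7c1=5.
Step 35. [r3c6∈{3}] nothing but 3 survives at r3c6. So r3c6=3.
Step 36. [r4c4∈{2}] r4c4 is down to just 2. So r4c4=2.
Step 37. [r8c5∈{9}] r8c5's peers cover all but 9, so r8c5=9.
Step 38. [r5c8∈{2}] r5c8 has the single candidate 2 ⇒ r5c8=2.

Answer: 4 1 5 7 2 8 9 6 3 / 2 9 3 4 1 6 7 5 8 / 6 7 8 9 5 3 4 1 2 / 9 3 1 2 8 5 6 4 7 / 8 5 6 1 4 7 3 2 9 / 7 4 2 6 3 9 1 8 5 / 5 2 7 3 6 1 8 9 4 / 3 6 4 8 9 2 5 7 1 / 1 8 9 5 7 4 2 3 6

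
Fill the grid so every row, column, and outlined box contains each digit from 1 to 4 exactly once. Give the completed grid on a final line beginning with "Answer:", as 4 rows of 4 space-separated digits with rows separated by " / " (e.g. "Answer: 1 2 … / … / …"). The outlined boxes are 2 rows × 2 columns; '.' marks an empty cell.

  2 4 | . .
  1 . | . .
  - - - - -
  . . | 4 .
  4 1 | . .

Step 1. [r2c2∈{3}] r2c2 is down to just 3, so r2c2=3.
Step 2. [r3c4∈{1,2,3}] in row 3, 1 fits only at r3c4, so r3c4=1.
Step 3. [r2c3∈{2}] r2c3's peers cover all but 2 ⇒ r2c3=2.
Step 4. [r1c4∈{3}] r1c4's peers cover all but 3. So r1c4=3.
Step 5. [r1c3∈{1}] only 1 remains possible at r1c3. So r1c3=1.
Step 6. [r4c3∈{3}] r4c3 is down to just 3, so r4c3=3.
Step 7. [r2c4∈{4}] nothing but 4 survives at r2c4 ⇒ r2c4=4.
Step 8. [r3c1∈{3}] r3c1's peers cover all but 3. So r3c1=3.
Step 9. [r4c4∈{2}] nothing but 2 survives at r4c4. So r4c4=2.
Step 10. [r3c2∈{2}] r3c2 is down to just 2, so r3c2=2.

Answer: 2 4 1 3 / 1 3 2 4 / 3 2 4 1 / 4 1 3 2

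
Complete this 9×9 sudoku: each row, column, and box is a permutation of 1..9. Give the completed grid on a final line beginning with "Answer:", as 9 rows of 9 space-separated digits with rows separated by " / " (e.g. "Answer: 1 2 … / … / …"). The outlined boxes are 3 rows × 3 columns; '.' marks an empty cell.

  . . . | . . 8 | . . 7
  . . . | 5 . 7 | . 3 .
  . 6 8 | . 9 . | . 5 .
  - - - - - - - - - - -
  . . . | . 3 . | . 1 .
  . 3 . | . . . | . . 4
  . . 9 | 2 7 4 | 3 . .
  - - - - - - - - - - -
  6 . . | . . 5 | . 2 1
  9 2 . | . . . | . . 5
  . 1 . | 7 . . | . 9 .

Step 1. [r3c9∈{2}] nothing but 2 survives at r3c9. So r3c9=2.
Step 2. [r6c1∈{1,5,8}] 1 has one home in row 6: r6c1 ⇒ r6c1=1.
Step 3. [r6c2∈{5,8}] row 6 places 5 nowhere but r6c2, so r6c2=5.
Step 4. [r4c7∈{2,5,6,7,8,9}] row 4 places 5 nowhere but r4c7 ⇒ r4c7=5.
Step 5. [r5c7∈{2,6,7,8,9}] 2 has one home in col 7: r5c7 ⇒ r5c7=2.
Step 6. [r4c9∈{6,8,9}] in box 6, 9 fits only at r4c9, so r4c9=9.
Step 7. [r4c6∈{6}] nothing but 6 survives at r4c6. So r4c6=6.
Step 8. [r4c4∈{8}] nothing but 8 survives at r4c4, so r4c4=8.
Step 9. [r7c2∈{4,7,8}] across col 2, 8 lands solely at r7c2. So r7c2=8.
Step 10. [r7c5∈{4}] nothing but 4 survives at r7c5, so r7c5=4.
Step 11. [r4c2∈{4,7}] col 2 places 7 nowhere but r4c2. So r4c2=7.
Step 12. [r9c9∈{3,6,8}] col 9 places 3 nowhere but r9c9 ⇒ r9c9=3.
Step 13. [r5c8∈{6,7,8}] 7 has one home in row 5: r5c8 ⇒ r5c8=7.
Step 14. [r7c4∈{3,9}] in row 7, 9 fits only at r7c4. So r7c4=9.
Step 15. [r5c4∈{1}] r5c4's peers cover all but 1, so r5c4=1.
Step 16. [r7c3∈{3,7}] in row 7, 3 fits only at r7c3 ⇒ r7c3=3.
Step 17. [r8c3∈{4,7}] 7 has one home in col 3: r8c3, so r8c3=7.
Step 18. [r3c1∈{3,4,7}] across row 3, 7 lands solely at r3c1 ⇒ r3c1=7.
Step 19. [r1c1∈{2,3,4,5}] in col 1, 3 fits only at r1c1. So r1c1=3.
Step 20. [r1c3∈{1,2,4,5}] across row 1, 5 lands solely at r1c3 ⇒ r1c3=5.
Step 21. [r9c3∈{4}] nothing but 4 survives at r9c3 ⇒ r9c3=4.
Step 22. [r1c5∈{1,2,6}] across row 1, 2 lands solely at r1c5. So r1c5=2.
Step 23. [r1c7∈{1,4,6,9}] row 1 places 1 nowhere but r1c7 ⇒ r1c7=1.
Step 24. [r2c7∈{4,6,8,9}] r2c7 is the only open cell in col 7 admitting 9, so r2c7=9.
Step 25. [r3c7∈{4}] r3c7 is down to just 4, so r3c7=4.
Step 26. [r1c8∈{6}] only 6 remains possible at r1c8 ⇒ r1c8=6.
Step 27. [r8c4∈{3,6}] in col 4, 6 fits only at r8c4. So r8c4=6.
Step 28. [r8c7∈{8}] r8c7's peers cover all but 8. So r8c7=8.
Step 29. [r3c6∈{1,3}] across row 3, 1 lands solely at r3c6 ⇒ r3c6=1.
Step 30. [r4c3∈{2}] r4c3's peers cover all but 2 ⇒ r4c3=2.
Step 31. [r2c2∈{4}] only 4 remains possible at r2c2. So r2c2=4.
Step 32. [r2c9∈{8}] r2c9's peers cover all but 8, so r2c9=8.
Step 33. [r7c7∈{7}] r7c7 is down to just 7, so r7c7=7.
Step 34. [r8c6∈{3}] r8c6 is down to just 3. So r8c6=3.
Step 35. [r2c3∈{1}] r2c3 is down to just 1 ⇒ r2c3=1.
Step 36. [r8c5∈{1}] r8c5 is down to just 1 ⇒ r8c5=1.
Step 37. [r3c4∈{3}] nothing but 3 survives at r3c4 ⇒ r3c4=3.
Step 38. [r1c4∈{4}] r1c4 has the single candidate 4 ⇒ r1c4=4.
Step 39. [r4c1∈{4}] r4c1's peers cover all but 4 ⇒ r4c1=4.
Step 40. [r9c7∈{6}] r9c7's peers cover all but 6. So r9c7=6.
Step 41. [r2c5∈{6}] r2c5 has the single candidate 6, so r2c5=6.
Step 42. [r6c9∈{6}] r6c9 is down to just 6, so r6c9=6.
Step 43. [r5c5∈{5}] r5c5's peers cover all but 5, so r5c5=5.
Step 44. [r2c1∈{2}] r2c1's peers cover all but 2 ⇒ r2c1=2.
Step 45. [r5c6∈{9}] r5c6 has the single candidate 9, so r5c6=9.
Step 46. [r5c1∈{8}] r5c1's peers cover all but 8, so r5c1=8.
Step 47. [r8c8∈{4}] r8c8 is down to just 4 ⇒ r8c8=4.
Step 48. [r6c8∈{8}] r6c8 has the single candidate 8, so r6c8=8.
Step 49. [r5c3∈{6}] nothing but 6 survives at r5c3, so r5c3=6.
Step 50. [r9c6∈{2}] r9c6 is down to just 2 ⇒ r9c6=2.
Step 51. [r9c5∈{8}] r9c5's peers cover all but 8, so r9c5=8.
Step 52. [r9c1∈{5}] r9c1's peers cover all but 5 ⇒ r9c1=5.
Step 53. [r1c2∈{9}] only 9 remains possible at r1c2, so r1c2=9.

Answer: 3 9 5 4 2 8 1 6 7 / 2 4 1 5 6 7 9 3 8 / 7 6 8 3 9 1 4 5 2 / 4 7 2 8 3 6 5 1 9 / 8 3 6 1 5 9 2 7 4 / 1 5 9 2 7 4 3 8 6 / 6 8 3 9 4 5 7 2 1 / 9 2 7 6 1 3 8 4 5 / 5 1 4 7 8 2 6 9 3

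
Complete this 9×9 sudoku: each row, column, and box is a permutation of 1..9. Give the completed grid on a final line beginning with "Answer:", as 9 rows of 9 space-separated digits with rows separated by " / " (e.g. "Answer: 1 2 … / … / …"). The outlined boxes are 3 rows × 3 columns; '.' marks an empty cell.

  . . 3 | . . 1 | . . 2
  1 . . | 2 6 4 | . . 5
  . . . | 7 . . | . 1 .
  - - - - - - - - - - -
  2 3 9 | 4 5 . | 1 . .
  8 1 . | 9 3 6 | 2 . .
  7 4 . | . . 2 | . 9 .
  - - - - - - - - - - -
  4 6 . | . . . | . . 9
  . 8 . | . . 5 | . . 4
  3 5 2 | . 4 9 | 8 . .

Step 1. [r5c9∈{7}] r5c9 is down to just 7 ⇒ r5c9=7.
Step 2. [r9c8∈{6,7}] across row 9, 7 lands solely at r9c8. So r9c8=7.
Step 3. [r3c3∈{4,5,6,8}] in col 3, 4 fits only at r3c3, so r3c3=4.
Step 4. [r3c6∈{3,8}] across box 2, 3 lands solely at r3c6, so r3c6=3.
Step 5. [r1c7∈{4,6,7,9}] r1c7 is the only open cell in col 7 admitting 4. So r1c7=4.
Step 6. [r2c7∈{3,7,9}] in col 7, 7 fits only at r2c7 ⇒ r2c7=7.
Step 7. [r3c7∈{6,9}] col 7 places 9 nowhere but r3c7. So r3c7=9.
Step 8. [r3c5∈{8}] only 8 remains possible at r3c5 ⇒ r3c5=8.
Step 9. [r3c9∈{6}] r3c9's peers cover all but 6 ⇒ r3c9=6.
Step 10. [r2c8∈{3,8}] in row 2, 3 fits only at r2c8, so r2c8=3.
Step 11. [r4c9∈{8}] nothing but 8 survives at r4c9. So r4c9=8.
Step 12. [r6c5∈{1}] only 1 remains possible at r6c5, so r6c5=1.
Step 13. [r6c3∈{5,6}] across col 3, 6 lands solely at r6c3 ⇒ r6c3=6.
Step 14. [r8c7∈{3,6}] in col 7, 6 fits only at r8c7, so r8c7=6.
Step 15. [r6c7∈{3,5}] row 6 places 5 nowhere but r6c7, so r6c7=5.
Step 16. [r1c5∈{9}] r1c5 is down to just 9, so r1c5=9.
Step 17. [r7c6∈{7,8}] in col 6, 8 fits only at r7c6. So r7c6=8.
Step 18. [r8c8∈{2}] r8c8 has the single candidate 2. So r8c8=2.
Step 19. [r8c5∈{7}] r8c5's peers cover all but 7. So r8c5=7.
Step 20. [r8c4∈{1,3}] r8c4 is the only open cell in row 8 admitting 3. So r8c4=3.
Step 21. [r7c4∈{1}] r7c4 is down to just 1 ⇒ r7c4=1.
Step 22. [r1c1∈{5,6}] row 1 places 6 nowhere but r1c1, so r1c1=6.
Step 23. [r3c2∈{2}] r3c2 has the single candidate 2, so r3c2=2.
Step 24. [r7c5∈{2}] r7c5 is down to just 2 ⇒ r7c5=2.
Step 25. [r7c8∈{5}] r7c8 is down to just 5 ⇒ r7c8=5.
Step 26. [r7c3∈{7}] only 7 remains possible at r7c3. So r7c3=7.
Step 27. [r6c9∈{3}] nothing but 3 survives at r6c9, so r6c9=3.
Step 28. [r2c2∈{9}] nothing but 9 survives at r2c2, so r2c2=9.
Step 29. [r5c3∈{5}] r5c3 is down to just 5. So r5c3=5.
Step 30. [r1c2∈{7}] r1c2 is down to just 7, so r1c2=7.
Step 31. [r9c9∈{1}] r9c9's peers cover all but 1. So r9c9=1.
Step 32. [r4c6∈{7}] r4c6's peers cover all but 7. So r4c6=7.
Step 33. [r9c4∈{6}] r9c4 is down to just 6, so r9c4=6.
Step 34. [r7c7∈{3}] only 3 remains possible at r7c7, so r7c7=3.
Step 35. [r2c3∈{8}] r2c3's peers cover all but 8, so r2c3=8.
Step 36. [r6c4∈{8}] only 8 remains possible at r6c4 ⇒ r6c4=8.
Step 37. [r8c1∈{9}] nothing but 9 survives at r8c1. So r8c1=9.
Step 38. [r8c3∈{1}] r8c3's peers cover all but 1 ⇒ r8c3=1.
Step 39. [r4c8∈{6}] r4c8's peers cover all but 6. So r4c8=6.
Step 40. [r3c1∈{5}] r3c1 has the single candidate 5, so r3c1=5.
Step 41. [r5c8∈{4}] only 4 remains possible at r5c8. So r5c8=4.
Step 42. [r1c4∈{5}] r1c4's peers cover all but 5. So r1c4=5.
Step 43. [r1c8∈{8}] r1c8's peers cover all but 8, so r1c8=8.

Answer: 6 7 3 5 9 1 4 8 2 / 1 9 8 2 6 4 7 3 5 / 5 2 4 7 8 3 9 1 6 / 2 3 9 4 5 7 1 6 8 / 8 1 5 9 3 6 2 4 7 / 7 4 6 8 1 2 5 9 3 / 4 6 7 1 2 8 3 5 9 / 9 8 1 3 7 5 6 2 4 / 3 5 2 6 4 9 8 7 1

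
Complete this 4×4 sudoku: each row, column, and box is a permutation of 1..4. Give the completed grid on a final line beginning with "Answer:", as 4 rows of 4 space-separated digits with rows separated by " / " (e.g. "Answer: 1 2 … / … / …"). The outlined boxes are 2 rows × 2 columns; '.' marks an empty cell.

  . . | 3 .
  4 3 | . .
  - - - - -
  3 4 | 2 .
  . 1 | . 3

Step 1. [r1c4∈{1,2,4}] across row 1, 4 lands solely at r1c4. So r1c4=4.
Step 2. [r4c1∈{2}] r4c1 is down to just 2. So r4c1=2.
Step 3. [r3c4∈{1}] only 1 remains possible at r3c4 ⇒ r3c4=1.
Step 4. [r4c3∈{4}] r4c3 has the single candidate 4, so r4c3=4.
Step 5. [r2c4∈{2}] r2c4 is down to just 2, so r2c4=2.
Step 6. [r2c3∈{1}] r2c3 is down to just 1. So r2c3=1.
Step 7. [r1c2∈{2}] r1c2 is down to just 2, so r1c2=2.
Step 8. [r1c1∈{1}] r1c1 is down to just 1 ⇒ r1c1=1.

Answer: 1 2 3 4 / 4 3 1 2 / 3 4 2 1 / 2 1 4 3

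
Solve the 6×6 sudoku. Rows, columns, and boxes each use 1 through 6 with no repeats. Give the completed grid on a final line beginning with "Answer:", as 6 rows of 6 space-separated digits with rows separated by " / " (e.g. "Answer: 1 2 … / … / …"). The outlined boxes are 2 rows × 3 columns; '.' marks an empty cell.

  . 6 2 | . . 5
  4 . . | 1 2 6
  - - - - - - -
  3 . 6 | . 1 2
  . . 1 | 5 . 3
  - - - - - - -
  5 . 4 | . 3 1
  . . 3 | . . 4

Step 1. [r5c2∈{2}] nothing but 2 survives at r5c2 ⇒ r5c2=2.
Step 2. [r3c4∈{4}] only 4 remains possible at r3c4 ⇒ r3c4=4.
Step 3. [r6c1∈{1,6}] in col 1, 6 fits only at r6c1, so r6c1=6.
Step 4. [r2c2∈{3,5}] across row 2, 3 lands solely at r2c2. So r2c2=3.
Step 5. [r4c5∈{6}] r4c5 has the single candidate 6. So r4c5=6.
Step 6. [r5c4∈{6}] only 6 remains possible at r5c4 ⇒ r5c4=6.
Step 7. [r4c2∈{4}] r4c2 is down to just 4, so r4c2=4.
Step 8. [r6c2∈{1}] r6c2's peers cover all but 1. So r6c2=1.
Step 9. [r6c4∈{2}] only 2 remains possible at r6c4 ⇒ r6c4=2.
Step 10. [r4c1∈{2}] r4c1 is down to just 2, so r4c1=2.
Step 11. [r2c3∈{5}] only 5 remains possible at r2c3 ⇒ r2c3=5.
Step 12. [r6c5∈{5}] r6c5's peers cover all but 5. So r6c5=5.
Step 13. [r1c1∈{1}] nothing but 1 survives at r1c1, so r1c1=1.
Step 14. [r3c2∈{5}] r3c2 is down to just 5, so r3c2=5.
Step 15. [r1c5∈{4}] r1c5's peers cover all but 4, so r1c5=4.
Step 16. [r1c4∈{3}] r1c4's peers cover all but 3 ⇒ r1c4=3.

Answer: 1 6 2 3 4 5 / 4 3 5 1 2 6 / 3 5 6 4 1 2 / 2 4 1 5 6 3 / 5 2 4 6 3 1 / 6 1 3 2 5 4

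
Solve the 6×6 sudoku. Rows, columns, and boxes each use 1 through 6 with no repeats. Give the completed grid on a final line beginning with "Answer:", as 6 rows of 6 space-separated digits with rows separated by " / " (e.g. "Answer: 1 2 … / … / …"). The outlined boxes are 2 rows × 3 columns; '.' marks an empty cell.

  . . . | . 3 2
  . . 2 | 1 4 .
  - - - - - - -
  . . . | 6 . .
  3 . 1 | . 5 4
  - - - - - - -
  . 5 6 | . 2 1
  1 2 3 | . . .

Step 1. [r1c4∈{5}] r1c4 has the single candidate 5 ⇒ r1c4=5.
Step 2. [r5c1∈{4}] r5c1 has the single candidate 4. So r5c1=4.
Step 3. [r2c6∈{6}] only 6 remains possible at r2c6, so r2c6=6.
Step 4. [r1c2∈{1,4,6}] 1 has one home in row 1: r1c2 ⇒ r1c2=1.
Step 5. [r3c3∈{4,5}] across col 3, 5 lands solely at r3c3 ⇒ r3c3=5.
Step 6. [r6c5∈{6}] r6c5 has the single candidate 6 ⇒ r6c5=6.
Step 7. [r3c6∈{3}] r3c6's peers cover all but 3. So r3c6=3.
Step 8. [r6c4∈{4}] only 4 remains possible at r6c4 ⇒ r6c4=4.
Step 9. [r4c4∈{2}] r4c4's peers cover all but 2, so r4c4=2.
Step 10. [r3c5∈{1}] only 1 remains possible at r3c5. So r3c5=1.
Step 11. [r1c1∈{6}] r1c1 is down to just 6. So r1c1=6.
Step 12. [r6c6∈{5}] r6c6 has the single candidate 5, so r6c6=5.
Step 13. [r3c1∈{2}] nothing but 2 survives at r3c1, so r3c1=2.
Step 14. [r1c3∈{4}] r1c3 has the single candidate 4 ⇒ r1c3=4.
Step 15. [r2c1∈{5}] r2c1's peers cover all but 5 ⇒ r2c1=5.
Step 16. [r4c2∈{6}] only 6 remains possible at r4c2. So r4c2=6.
Step 17. [r5c4∈{3}] r5c4's peers cover all but 3, so r5c4=3.
Step 18. [r3c2∈{4}] only 4 remains possible at r3c2, so r3c2=4.
Step 19. [r2c2∈{3}] r2c2 has the single candidate 3, so r2c2=3.

Answer: 6 1 4 5 3 2 / 5 3 2 1 4 6 / 2 4 5 6 1 3 / 3 6 1 2 5 4 / 4 5 6 3 2 1 / 1 2 3 4 6 5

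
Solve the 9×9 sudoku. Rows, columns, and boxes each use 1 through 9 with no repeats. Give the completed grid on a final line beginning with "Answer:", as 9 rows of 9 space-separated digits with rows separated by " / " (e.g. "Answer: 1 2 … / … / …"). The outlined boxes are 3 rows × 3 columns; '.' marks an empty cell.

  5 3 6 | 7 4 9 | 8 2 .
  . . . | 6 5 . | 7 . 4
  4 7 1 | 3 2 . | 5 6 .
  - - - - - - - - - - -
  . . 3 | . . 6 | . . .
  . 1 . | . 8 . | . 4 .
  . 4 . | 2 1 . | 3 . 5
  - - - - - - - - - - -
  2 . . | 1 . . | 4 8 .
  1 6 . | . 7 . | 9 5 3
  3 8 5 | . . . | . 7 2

Step 1. [r4c5∈{9}] r4c5 is down to just 9. So r4c5=9.
Step 2. [r6c1∈{6,7,8,9}] 6 has one home in row 6: r6c1. So r6c1=6.
Step 3. [r6c3∈{7,8,9}] in row 6, 8 fits only at r6c3 ⇒ r6c3=8.
Step 4. [r4c8∈{1}] r4c8 is down to just 1. So r4c8=1.
Step 5. [r5c6∈{3,5,7}] across row 5, 3 lands solely at r5c6. So r5c6=3.
Step 6. [r9c6∈{4}] only 4 remains possible at r9c6, so r9c6=4.
Step 7. [r7c9∈{6}] r7c9 has the single candidate 6, so r7c9=6.
Step 8. [r4c1∈{7}] r4c1's peers cover all but 7, so r4c1=7.
Step 9. [r5c1∈{9}] r5c1 is down to just 9 ⇒ r5c1=9.
Step 10. [r5c3∈{2}] r5c3's peers cover all but 2. So r5c3=2.
Step 11. [r2c3∈{9}] r2c3 has the single candidate 9. So r2c3=9.
Step 12. [r3c6∈{8}] nothing but 8 survives at r3c6, so r3c6=8.
Step 13. [r4c4∈{4,5}] r4c4 is the only open cell in row 4 admitting 4. So r4c4=4.
Step 14. [r9c5∈{6}] r9c5 has the single candidate 6. So r9c5=6.
Step 15. [r8c4∈{8}] r8c4 has the single candidate 8. So r8c4=8.
Step 16. [r4c7∈{2}] r4c7's peers cover all but 2. So r4c7=2.
Step 17. [r8c6∈{2}] r8c6 is down to just 2. So r8c6=2.
Step 18. [r3c9∈{9}] nothing but 9 survives at r3c9, so r3c9=9.
Step 19. [r7c5∈{3}] r7c5 has the single candidate 3. So r7c5=3.
Step 20. [r7c3∈{7}] r7c3 is down to just 7 ⇒ r7c3=7.
Step 21. [r2c6∈{1}] nothing but 1 survives at r2c6, so r2c6=1.
Step 22. [r4c9∈{8}] r4c9 is down to just 8. So r4c9=8.
Step 23. [r8c3∈{4}] r8c3's peers cover all but 4 ⇒ r8c3=4.
Step 24. [r7c6∈{5}] r7c6 has the single candidate 5 ⇒ r7c6=5.
Step 25. [r9c4∈{9}] r9c4 is down to just 9 ⇒ r9c4=9.
Step 26. [r2c2∈{2}] r2c2 is down to just 2, so r2c2=2.
Step 27. [r4c2∈{5}] r4c2 has the single candidate 5, so r4c2=5.
Step 28. [r5c7∈{6}] only 6 remains possible at r5c7. So r5c7=6.
Step 29. [r9c7∈{1}] r9c7 is down to just 1 ⇒ r9c7=1.
Step 30. [r6c6∈{7}] nothing but 7 survives at r6c6. So r6c6=7.
Step 31. [r5c9∈{7}] r5c9 is down to just 7. So r5c9=7.
Step 32. [r7c2∈{9}] only 9 remains possible at r7c2, so r7c2=9.
Step 33. [r5c4∈{5}] only 5 remains possible at r5c4 ⇒ r5c4=5.
Step 34. [r6c8∈{9}] only 9 remains possible at r6c8 ⇒ r6c8=9.
Step 35. [r2c1∈{8}] only 8 remains possible at r2c1. So r2c1=8.
Step 36. [r2c8∈{3}] nothing but 3 survives at r2c8 ⇒ r2c8=3.
Step 37. [r1c9∈{1}] r1c9's peers cover all but 1 ⇒ r1c9=1.

Answer: 5 3 6 7 4 9 8 2 1 / 8 2 9 6 5 1 7 3 4 / 4 7 1 3 2 8 5 6 9 / 7 5 3 4 9 6 2 1 8 / 9 1 2 5 8 3 6 4 7 / 6 4 8 2 1 7 3 9 5 / 2 9 7 1 3 5 4 8 6 / 1 6 4 8 7 2 9 5 3 / 3 8 5 9 6 4 1 7 2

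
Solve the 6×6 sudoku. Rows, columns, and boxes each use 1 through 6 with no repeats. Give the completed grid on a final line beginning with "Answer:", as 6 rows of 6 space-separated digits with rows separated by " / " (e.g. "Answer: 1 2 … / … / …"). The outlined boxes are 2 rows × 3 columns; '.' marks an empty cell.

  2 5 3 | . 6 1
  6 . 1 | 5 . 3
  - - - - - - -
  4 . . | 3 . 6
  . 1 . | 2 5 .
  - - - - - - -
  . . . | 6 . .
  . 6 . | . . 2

Step 1. [r5c2∈{2,3,4}] across col 2, 3 lands solely at r5c2 ⇒ r5c2=3.
Step 2. [r6c4∈{1,4}] col 4 places 1 nowhere but r6c4 ⇒ r6c4=1.
Step 3. [r5c5∈{4}] r5c5 has the single candidate 4, so r5c5=4.
Step 4. [r6c1∈{5}] nothing but 5 survives at r6c1, so r6c1=5.
Step 5. [r3c2∈{2}] r3c2's peers cover all but 2 ⇒ r3c2=2.
Step 6. [r4c3∈{6}] only 6 remains possible at r4c3, so r4c3=6.
Step 7. [r5c6∈{5}] only 5 remains possible at r5c6. So r5c6=5.
Step 8. [r6c3∈{4}] r6c3 is down to just 4 ⇒ r6c3=4.
Step 9. [r2c5∈{2}] nothing but 2 survives at r2c5. So r2c5=2.
Step 10. [r2c2∈{4}] only 4 remains possible at r2c2, so r2c2=4.
Step 11. [r3c5∈{1}] r3c5 is down to just 1 ⇒ r3c5=1.
Step 12. [r1c4∈{4}] r1c4's peers cover all but 4. So r1c4=4.
Step 13. [r4c6∈{4}] only 4 remains possible at r4c6, so r4c6=4.
Step 14. [r5c1∈{1}] r5c1 is down to just 1. So r5c1=1.
Step 15. [r6c5∈{3}] only 3 remains possible at r6c5 ⇒ r6c5=3.
Step 16. [r3c3∈{5}] r3c3's peers cover all but 5 ⇒ r3c3=5.
Step 17. [r5c3∈{2}] r5c3's peers cover all but 2, so r5c3=2.
Step 18. [r4c1∈{3}] nothing but 3 survives at r4c1, so r4c1=3.

Answer: 2 5 3 4 6 1 / 6 4 1 5 2 3 / 4 2 5 3 1 6 / 3 1 6 2 5 4 / 1 3 2 6 4 5 / 5 6 4 1 3 2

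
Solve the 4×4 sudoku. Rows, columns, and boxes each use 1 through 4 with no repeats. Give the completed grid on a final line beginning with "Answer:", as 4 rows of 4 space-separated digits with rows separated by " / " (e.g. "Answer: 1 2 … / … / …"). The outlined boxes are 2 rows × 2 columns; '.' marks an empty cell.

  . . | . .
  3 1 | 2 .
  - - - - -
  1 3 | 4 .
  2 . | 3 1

Step 1. [r1c1∈{4}] r1c1's peers cover all but 4 ⇒ r1c1=4.
Step 2. [r2c4∈{4}] r2c4 has the single candidate 4, so r2c4=4.
Step 3. [r1c2∈{2}] nothing but 2 survives at r1c2, so r1c2=2.
Step 4. [r4c2∈{4}] nothing but 4 survives at r4c2 ⇒ r4c2=4.
Step 5. [r3c4∈{2}] only 2 remains possible at r3c4, so r3c4=2.
Step 6. [r1c3∈{1}] r1c3's peers cover all but 1. So r1c3=1.
Step 7. [r1c4∈{3}] r1c4's peers cover all but 3. So r1c4=3.

Answer: 4 2 1 3 / 3 1 2 4 / 1 3 4 2 / 2 4 3 1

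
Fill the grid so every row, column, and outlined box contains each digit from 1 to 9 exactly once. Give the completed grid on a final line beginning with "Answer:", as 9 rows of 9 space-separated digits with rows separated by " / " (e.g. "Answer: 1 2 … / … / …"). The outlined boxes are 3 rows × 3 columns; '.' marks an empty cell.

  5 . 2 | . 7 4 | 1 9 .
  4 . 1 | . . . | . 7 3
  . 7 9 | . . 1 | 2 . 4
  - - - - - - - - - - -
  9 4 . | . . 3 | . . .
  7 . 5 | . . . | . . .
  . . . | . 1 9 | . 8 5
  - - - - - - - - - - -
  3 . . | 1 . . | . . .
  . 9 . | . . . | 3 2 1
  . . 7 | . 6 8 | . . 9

Step 1. [r5c2∈{1,2,3,6,8}] in box 4, 1 fits only at r5c2 ⇒ r5c2=1.
Step 2. [r2c4∈{2,5,6,8,9}] r2c4 is the only open cell in col 4 admitting 9, so r2c4=9.
Step 3. [r9c4∈{2,3,4,5}] in row 9, 3 fits only at r9c4. So r9c4=3.
Step 4. [r4c3∈{6,8}] 8 has one home in box 4: r4c3. So r4c3=8.
Step 5. [r8c1∈{6,8}] 8 has one home in row 8: r8c1 ⇒ r8c1=8.
Step 6. [r3c1∈{6}] r3c1 is down to just 6, so r3c1=6.
Step 7. [r3c8∈{5}] r3c8 is down to just 5. So r3c8=5.
Step 8. [r8c3∈{4,6}] 6 has one home in row 8: r8c3. So r8c3=6.
Step 9. [r6c2∈{2,3,6}] across col 2, 6 lands solely at r6c2 ⇒ r6c2=6.
Step 10. [r9c8∈{4}] r9c8 is down to just 4. So r9c8=4.
Step 11. [r7c8∈{6}] r7c8's peers cover all but 6 ⇒ r7c8=6.
Step 12. [r3c4∈{8}] only 8 remains possible at r3c4, so r3c4=8.
Step 13. [r1c4∈{6}] r1c4 is down to just 6, so r1c4=6.
Step 14. [r5c6∈{2,6}] across col 6, 6 lands solely at r5c6, so r5c6=6.
Step 15. [r4c9∈{2,6,7}] across col 9, 6 lands solely at r4c9 ⇒ r4c9=6.
Step 16. [r7c9∈{7,8}] 7 has one home in col 9: r7c9. So r7c9=7.
Step 17. [r7c5∈{2,4,5,9}] across row 7, 9 lands solely at r7c5. So r7c5=9.
Step 18. [r7c6∈{2,5}] across box 8, 2 lands solely at r7c6. So r7c6=2.
Step 19. [r2c5∈{2,5}] across row 2, 2 lands solely at r2c5. So r2c5=2.
Step 20. [r4c4∈{2,5,7}] 2 has one home in row 4: r4c4 ⇒ r4c4=2.
Step 21. [r5c4∈{4}] only 4 remains possible at r5c4. So r5c4=4.
Step 22. [r8c4∈{5,7}] in col 4, 5 fits only at r8c4 ⇒ r8c4=5.
Step 23. [r7c7∈{5,8}] r7c7 is the only open cell in row 7 admitting 8. So r7c7=8.
Step 24. [r9c2∈{2,5}] 2 has one home in col 2: r9c2. So r9c2=2.
Step 25. [r4c7∈{7}] only 7 remains possible at r4c7, so r4c7=7.
Step 26. [r1c2∈{3,8}] r1c2 is the only open cell in row 1 admitting 3, so r1c2=3.
Step 27. [r1c9∈{8}] nothing but 8 survives at r1c9. So r1c9=8.
Step 28. [r5c7∈{9}] nothing but 9 survives at r5c7. So r5c7=9.
Step 29. [r7c2∈{5}] r7c2 is down to just 5. So r7c2=5.
Step 30. [r3c5∈{3}] r3c5 has the single candidate 3, so r3c5=3.
Step 31. [r2c2∈{8}] only 8 remains possible at r2c2. So r2c2=8.
Step 32. [r2c6∈{5}] r2c6 has the single candidate 5. So r2c6=5.
Step 33. [r6c1∈{2}] r6c1 has the single candidate 2. So r6c1=2.
Step 34. [r5c8∈{3}] r5c8 is down to just 3, so r5c8=3.
Step 35. [r9c1∈{1}] only 1 remains possible at r9c1, so r9c1=1.
Step 36. [r9c7∈{5}] r9c7 is down to just 5. So r9c7=5.
Step 37. [r4c8∈{1}] nothing but 1 survives at r4c8, so r4c8=1.
Step 38. [r8c5∈{4}] r8c5's peers cover all but 4 ⇒ r8c5=4.
Step 39. [r6c7∈{4}] r6c7 is down to just 4, so r6c7=4.
Step 40. [r2c7∈{6}] only 6 remains possible at r2c7. So r2c7=6.
Step 41. [r5c9∈{2}] r5c9 is down to just 2, so r5c9=2.
Step 42. [r7c3∈{4}] r7c3 has the single candidate 4, so r7c3=4.
Step 43. [r8c6∈{7}] nothing but 7 survives at r8c6. So r8c6=7.
Step 44. [r6c4∈{7}] only 7 remains possible at r6c4 ⇒ r6c4=7.
Step 45. [r5c5∈{8}] only 8 remains possible at r5c5, so r5c5=8.
Step 46. [r4c5∈{5}] r4c5's peers cover all but 5. So r4c5=5.
Step 47. [r6c3∈{3}] only 3 remains possible at r6c3, so r6c3=3.

Answer: 5 3 2 6 7 4 1 9 8 / 4 8 1 9 2 5 6 7 3 / 6 7 9 8 3 1 2 5 4 / 9 4 8 2 5 3 7 1 6 / 7 1 5 4 8 6 9 3 2 / 2 6 3 7 1 9 4 8 5 / 3 5 4 1 9 2 8 6 7 / 8 9 6 5 4 7 3 2 1 / 1 2 7 3 6 8 5 4 9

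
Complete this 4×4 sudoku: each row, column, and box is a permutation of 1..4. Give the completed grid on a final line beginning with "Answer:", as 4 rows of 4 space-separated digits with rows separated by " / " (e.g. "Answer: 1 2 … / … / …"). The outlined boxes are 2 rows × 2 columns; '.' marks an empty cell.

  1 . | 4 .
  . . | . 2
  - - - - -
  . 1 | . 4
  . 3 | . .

Step 1. [r4c1∈{2,4}] 4 has one home in row 4: r4c1 ⇒ r4c1=4.
Step 2. [r2c3∈{1,3}] 1 has one home in row 2: r2c3 ⇒ r2c3=1.
Step 3. [r3c1∈{2}] r3c1 has the single candidate 2 ⇒ r3c1=2.
Step 4. [r1c4∈{3}] r1c4 has the single candidate 3, so r1c4=3.
Step 5. [r4c3∈{2}] r4c3's peers cover all but 2, so r4c3=2.
Step 6. [r2c2∈{4}] r2c2 is down to just 4 ⇒ r2c2=4.
Step 7. [r1c2∈{2}] r1c2 has the single candidate 2, so r1c2=2.
Step 8. [r2c1∈{3}] only 3 remains possible at r2c1. So r2c1=3.
Step 9. [r3c3∈{3}] only 3 remains possible at r3c3. So r3c3=3.
Step 10. [r4c4∈{1}] only 1 remains possible at r4c4, so r4c4=1.

Answer: 1 2 4 3 / 3 4 1 2 / 2 1 3 4 / 4 3 2 1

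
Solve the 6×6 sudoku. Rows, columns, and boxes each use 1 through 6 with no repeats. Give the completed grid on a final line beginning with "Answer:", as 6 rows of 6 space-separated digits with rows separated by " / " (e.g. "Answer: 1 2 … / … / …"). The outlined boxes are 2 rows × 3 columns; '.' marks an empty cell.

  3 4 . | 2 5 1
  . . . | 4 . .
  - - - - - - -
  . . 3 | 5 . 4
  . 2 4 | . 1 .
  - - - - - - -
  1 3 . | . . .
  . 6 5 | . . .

Step 1. [r5c3∈{2}] r5c3 is down to just 2, so r5c3=2.
Step 2. [r3c1∈{6}] r3c1 is down to just 6, so r3c1=6.
Step 3. [r5c4∈{6}] only 6 remains possible at r5c4 ⇒ r5c4=6.
Step 4. [r2c5∈{3,6}] across col 5, 6 lands solely at r2c5 ⇒ r2c5=6.
Step 5. [r6c5∈{2,3,4}] col 5 places 3 nowhere but r6c5 ⇒ r6c5=3.
Step 6. [r2c2∈{1,5}] col 2 places 5 nowhere but r2c2 ⇒ r2c2=5.
Step 7. [r2c6∈{3}] nothing but 3 survives at r2c6. So r2c6=3.
Step 8. [r3c5∈{2}] r3c5 is down to just 2, so r3c5=2.
Step 9. [r2c1∈{2}] only 2 remains possible at r2c1, so r2c1=2.
Step 10. [r4c6∈{6}] r4c6's peers cover all but 6, so r4c6=6.
Step 11. [r4c1∈{5}] r4c1 has the single candidate 5. So r4c1=5.
Step 12. [r4c4∈{3}] r4c4's peers cover all but 3, so r4c4=3.
Step 13. [r5c5∈{4}] r5c5 has the single candidate 4, so r5c5=4.
Step 14. [r6c1∈{4}] r6c1 is down to just 4. So r6c1=4.
Step 15. [r3c2∈{1}] nothing but 1 survives at r3c2 ⇒ r3c2=1.
Step 16. [r5c6∈{5}] r5c6 is down to just 5, so r5c6=5.
Step 17. [r1c3∈{6}] r1c3 has the single candidate 6 ⇒ r1c3=6.
Step 18. [r6c6∈{2}] r6c6 is down to just 2. So r6c6=2.
Step 19. [r2c3∈{1}] r2c3's peers cover all but 1. So r2c3=1.
Step 20. [r6c4∈{1}] nothing but 1 survives at r6c4, so r6c4=1.

Answer: 3 4 6 2 5 1 / 2 5 1 4 6 3 / 6 1 3 5 2 4 / 5 2 4 3 1 6 / 1 3 2 6 4 5 / 4 6 5 1 3 2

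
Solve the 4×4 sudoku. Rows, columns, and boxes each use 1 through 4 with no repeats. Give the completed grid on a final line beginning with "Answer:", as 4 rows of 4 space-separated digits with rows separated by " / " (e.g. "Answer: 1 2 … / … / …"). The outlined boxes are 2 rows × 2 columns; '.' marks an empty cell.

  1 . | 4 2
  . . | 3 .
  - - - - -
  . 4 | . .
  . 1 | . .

Step 1. [r3c3∈{1,2}] 1 has one home in col 3: r3c3 ⇒ r3c3=1.
Step 2. [r3c1∈{2,3}] row 3 places 2 nowhere but r3c1 ⇒ r3c1=2.
Step 3. [r4c4∈{3,4}] across row 4, 4 lands solely at r4c4. So r4c4=4.
Step 4. [r3c4∈{3}] r3c4 is down to just 3. So r3c4=3.
Step 5. [r4c3∈{2}] r4c3 is down to just 2 ⇒ r4c3=2.
Step 6. [r2c4∈{1}] nothing but 1 survives at r2c4, so r2c4=1.
Step 7. [r2c2∈{2}] r2c2 has the single candidate 2. So r2c2=2.
Step 8. [r4c1∈{3}] only 3 remains possible at r4c1, so r4c1=3.
Step 9. [r2c1∈{4}] r2c1 has the single candidate 4 ⇒ r2c1=4.
Step 10. [r1c2∈{3}] nothing but 3 survives at r1c2, so r1c2=3.

Answer: 1 3 4 2 / 4 2 3 1 / 2 4 1 3 / 3 1 2 4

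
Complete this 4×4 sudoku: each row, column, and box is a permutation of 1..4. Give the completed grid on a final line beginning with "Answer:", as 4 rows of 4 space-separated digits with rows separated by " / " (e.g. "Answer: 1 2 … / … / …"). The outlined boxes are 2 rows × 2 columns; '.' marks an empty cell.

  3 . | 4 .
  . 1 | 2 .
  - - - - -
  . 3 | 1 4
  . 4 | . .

Step 1. [r4c4∈{2,3}] col 4 places 2 nowhere but r4c4, so r4c4=2.
Step 2. [r1c2∈{2}] r1c2's peers cover all but 2, so r1c2=2.
Step 3. [r1c4∈{1}] r1c4 has the single candidate 1 ⇒ r1c4=1.
Step 4. [r4c1∈{1}] r4c1 has the single candidate 1, so r4c1=1.
Step 5. [r3c1∈{2}] nothing but 2 survives at r3c1 ⇒ r3c1=2.
Step 6. [r2c4∈{3}] r2c4 is down to just 3 ⇒ r2c4=3.
Step 7. [r2c1∈{4}] r2c1 is down to just 4, so r2c1=4.
Step 8. [r4c3∈{3}] nothing but 3 survives at r4c3 ⇒ r4c3=3.

Answer: 3 2 4 1 / 4 1 2 3 / 2 3 1 4 / 1 4 3 2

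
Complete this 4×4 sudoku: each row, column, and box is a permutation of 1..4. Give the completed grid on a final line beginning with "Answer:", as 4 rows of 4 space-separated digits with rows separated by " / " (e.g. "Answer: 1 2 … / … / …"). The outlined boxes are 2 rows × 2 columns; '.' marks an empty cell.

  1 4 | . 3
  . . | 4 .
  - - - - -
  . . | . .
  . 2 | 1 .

Step 1. [r4c1∈{3,4}] row 4 places 3 nowhere but r4c1, so r4c1=3.
Step 2. [r1c3∈{2}] r1c3 has the single candidate 2. So r1c3=2.
Step 3. [r3c4∈{2,4}] 2 has one home in row 3: r3c4. So r3c4=2.
Step 4. [r4c4∈{4}] r4c4 has the single candidate 4, so r4c4=4.
Step 5. [r3c3∈{3}] only 3 remains possible at r3c3. So r3c3=3.
Step 6. [r3c2∈{1}] r3c2 has the single candidate 1. So r3c2=1.
Step 7. [r2c1∈{2}] r2c1 is down to just 2. So r2c1=2.
Step 8. [r2c2∈{3}] nothing but 3 survives at r2c2 ⇒ r2c2=3.
Step 9. [r3c1∈{4}] only 4 remains possible at r3c1, so r3c1=4.
Step 10. [r2c4∈{1}] only 1 remains possible at r2c4. So r2c4=1.

Answer: 1 4 2 3 / 2 3 4 1 / 4 1 3 2 / 3 2 1 4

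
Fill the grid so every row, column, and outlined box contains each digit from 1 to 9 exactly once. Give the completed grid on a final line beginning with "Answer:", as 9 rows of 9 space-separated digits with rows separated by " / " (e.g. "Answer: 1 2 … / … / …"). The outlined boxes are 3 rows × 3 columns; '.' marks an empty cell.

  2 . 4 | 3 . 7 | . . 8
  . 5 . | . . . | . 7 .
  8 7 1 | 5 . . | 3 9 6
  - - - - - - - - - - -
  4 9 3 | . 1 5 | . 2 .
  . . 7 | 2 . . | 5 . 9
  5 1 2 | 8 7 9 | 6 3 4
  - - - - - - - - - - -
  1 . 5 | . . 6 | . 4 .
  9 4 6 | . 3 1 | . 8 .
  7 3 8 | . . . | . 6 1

Step 1. [r1c5∈{6,9}] across row 1, 9 lands solely at r1c5, so r1c5=9.
Step 2. [r2c9∈{2}] only 2 remains possible at r2c9, so r2c9=2.
Step 3. [r2c7∈{1,4}] 4 has one home in col 7: r2c7. So r2c7=4.
Step 4. [r9c4∈{4,9}] col 4 places 4 nowhere but r9c4. So r9c4=4.
Step 5. [r9c6∈{2}] r9c6's peers cover all but 2 ⇒ r9c6=2.
Step 6. [r8c4∈{7}] r8c4 is down to just 7, so r8c4=7.
Step 7. [r5c1∈{6}] nothing but 6 survives at r5c1. So r5c1=6.
Step 8. [r5c5∈{4}] r5c5 is down to just 4, so r5c5=4.
Step 9. [r4c9∈{7}] r4c9 has the single candidate 7, so r4c9=7.
Step 10. [r2c5∈{6,8}] 6 has one home in col 5: r2c5. So r2c5=6.
Step 11. [r7c7∈{2,7,9}] in row 7, 7 fits only at r7c7. So r7c7=7.
Step 12. [r1c8∈{1,5}] across row 1, 5 lands solely at r1c8, so r1c8=5.
Step 13. [r7c4∈{9}] nothing but 9 survives at r7c4, so r7c4=9.
Step 14. [r4c4∈{6}] r4c4's peers cover all but 6 ⇒ r4c4=6.
Step 15. [r3c5∈{2}] only 2 remains possible at r3c5. So r3c5=2.
Step 16. [r5c8∈{1}] only 1 remains possible at r5c8. So r5c8=1.
Step 17. [r2c4∈{1}] r2c4 has the single candidate 1, so r2c4=1.
Step 18. [r3c6∈{4}] nothing but 4 survives at r3c6 ⇒ r3c6=4.
Step 19. [r5c6∈{3}] r5c6 is down to just 3. So r5c6=3.
Step 20. [r9c5∈{5}] r9c5 has the single candidate 5. So r9c5=5.
Step 21. [r7c2∈{2}] r7c2 has the single candidate 2, so r7c2=2.
Step 22. [r7c5∈{8}] r7c5's peers cover all but 8, so r7c5=8.
Step 23. [r2c3∈{9}] r2c3 has the single candidate 9. So r2c3=9.
Step 24. [r1c7∈{1}] r1c7's peers cover all but 1, so r1c7=1.
Step 25. [r8c9∈{5}] only 5 remains possible at r8c9 ⇒ r8c9=5.
Step 26. [r1c2∈{6}] nothing but 6 survives at r1c2 ⇒ r1c2=6.
Step 27. [r2c1∈{3}] r2c1 has the single candidate 3 ⇒ r2c1=3.
Step 28. [r2c6∈{8}] r2c6 is down to just 8. So r2c6=8.
Step 29. [r4c7∈{8}] r4c7 has the single candidate 8 ⇒ r4c7=8.
Step 30. [r8c7∈{2}] only 2 remains possible at r8c7, so r8c7=2.
Step 31. [r7c9∈{3}] r7c9 has the single candidate 3. So r7c9=3.
Step 32. [r9c7∈{9}] r9c7 is down to just 9. So r9c7=9.
Step 33. [r5c2∈{8}] nothing but 8 survives at r5c2 ⇒ r5c2=8.

Answer: 2 6 4 3 9 7 1 5 8 / 3 5 9 1 6 8 4 7 2 / 8 7 1 5 2 4 3 9 6 / 4 9 3 6 1 5 8 2 7 / 6 8 7 2 4 3 5 1 9 / 5 1 2 8 7 9 6 3 4 / 1 2 5 9 8 6 7 4 3 / 9 4 6 7 3 1 2 8 5 / 7 3 8 4 5 2 9 6 1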